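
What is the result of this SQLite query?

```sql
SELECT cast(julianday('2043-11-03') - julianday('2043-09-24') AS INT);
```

6 days remain in September 2043 after the 24th (30 − 24).
October 2043: 31 days.
Then 3 days into November 2043.
Total: 6 + 31 + 3 = 40.

40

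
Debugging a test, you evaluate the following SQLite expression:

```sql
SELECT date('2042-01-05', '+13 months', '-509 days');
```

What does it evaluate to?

Adding +13 months to 2042-01-05 gives 2043-02-05.
Applying '-509 days' to 2043-02-05: counting 509 days back gives 2041-09-14.

2041-09-14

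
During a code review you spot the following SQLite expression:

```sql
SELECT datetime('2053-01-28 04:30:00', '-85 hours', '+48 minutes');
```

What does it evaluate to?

-85 hours from 2053-01-28 04:30:00 is 2053-01-24 15:30:00 (crosses midnight).
+48 minutes from 2053-01-24 15:30:00 is 2053-01-24 16:18:00.

2053-01-24 16:18:00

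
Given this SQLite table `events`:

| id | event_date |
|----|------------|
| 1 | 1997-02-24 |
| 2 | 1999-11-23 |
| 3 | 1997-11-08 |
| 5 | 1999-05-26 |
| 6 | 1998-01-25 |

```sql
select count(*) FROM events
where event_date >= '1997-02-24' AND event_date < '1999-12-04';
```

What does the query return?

Rows in [1997-02-24, 1999-12-04): 1997-02-24, 1999-11-23, 1997-11-08, 1999-05-26, 1998-01-25 → 5 rows.

5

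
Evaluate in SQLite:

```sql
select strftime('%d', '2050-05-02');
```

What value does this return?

`%d` extracts the 2-digit day of month: 02.

02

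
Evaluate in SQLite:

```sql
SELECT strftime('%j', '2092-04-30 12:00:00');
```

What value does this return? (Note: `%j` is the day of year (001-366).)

Day-of-year for 2092-04-30: days since 2092-01-01 inclusive = 121, zero-padded to 121.

121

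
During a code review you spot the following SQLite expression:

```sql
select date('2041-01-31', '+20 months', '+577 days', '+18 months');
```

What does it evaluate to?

2045-10-30

Adding +20 months to 2041-01-31 targets 2042-09-31. September 2042 has only 30 days, so SQLite normalizes the 1-day overflow forward to 2042-10-01.
Applying '+577 days' to 2042-10-01: counting 577 days forward gives 2044-04-30.
Adding +18 months to 2044-04-30 gives 2045-10-30.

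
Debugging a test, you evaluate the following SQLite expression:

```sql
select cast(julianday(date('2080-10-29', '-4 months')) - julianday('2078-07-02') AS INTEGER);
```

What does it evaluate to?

728

Adding -4 months to 2080-10-29 gives 2080-06-29.
29 days remain in July 2078 after the 2nd (31 − 2).
Full months from August 2078 through May 2080 contribute their day counts.
Then 29 days into June 2080.
Total: 29 + 31 + 30 + 31 + 30 + 31 + 31 + 28 + 31 + 30 + 31 + 30 + 31 + 31 + 30 + 31 + 30 + 31 + 31 + 29 + 31 + 30 + 31 + 29 = 728.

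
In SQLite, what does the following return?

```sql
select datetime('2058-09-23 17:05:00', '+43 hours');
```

2058-09-25 12:05:00

+43 hours from 2058-09-23 17:05:00 is 2058-09-25 12:05:00 (crosses midnight).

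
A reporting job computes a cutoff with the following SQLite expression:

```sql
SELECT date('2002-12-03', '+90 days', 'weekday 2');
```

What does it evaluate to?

2003-03-04

Applying '+90 days' to 2002-12-03: counting 90 days forward gives 2003-03-03.
`weekday 2` advances to the next Tuesday; 2003-03-03 is a Monday, so it moves forward to 2003-03-04.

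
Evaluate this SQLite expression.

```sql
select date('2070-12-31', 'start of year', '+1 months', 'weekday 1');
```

2070-02-03

`start of year` rewinds 2070-12-31 to 2070-01-01.
Adding +1 month to 2070-01-01 gives 2070-02-01.
`weekday 1` advances to the next Monday; 2070-02-01 is a Saturday, so it moves forward to 2070-02-03.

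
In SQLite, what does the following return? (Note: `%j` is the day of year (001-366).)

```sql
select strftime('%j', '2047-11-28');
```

332

Day-of-year for 2047-11-28: days since 2047-01-01 inclusive = 332, zero-padded to 332.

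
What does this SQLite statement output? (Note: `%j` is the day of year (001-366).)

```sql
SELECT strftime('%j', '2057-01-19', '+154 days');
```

First apply '+154 days': 2057-01-19 → 2057-06-22.
Day-of-year for 2057-06-22: days since 2057-01-01 inclusive = 173, zero-padded to 173.

173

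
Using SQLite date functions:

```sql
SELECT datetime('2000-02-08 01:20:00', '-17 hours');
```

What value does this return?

-17 hours from 2000-02-08 01:20:00 is 2000-02-07 08:20:00 (crosses midnight).

2000-02-07 08:20:00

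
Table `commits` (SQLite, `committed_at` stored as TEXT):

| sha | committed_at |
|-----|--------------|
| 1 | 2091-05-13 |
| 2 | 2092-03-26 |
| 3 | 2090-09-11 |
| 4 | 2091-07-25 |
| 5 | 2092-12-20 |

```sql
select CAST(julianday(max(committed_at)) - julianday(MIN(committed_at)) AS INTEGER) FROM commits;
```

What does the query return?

MIN = 2090-09-11, MAX = 2092-12-20.
19 days remain in September 2090 after the 11th (30 − 11).
Full months from October 2090 through November 2092 contribute their day counts.
Then 20 days into December 2092.
Total: 19 + 31 + 30 + 31 + 31 + 28 + 31 + 30 + 31 + 30 + 31 + 31 + 30 + 31 + 30 + 31 + 31 + 29 + 31 + 30 + 31 + 30 + 31 + 31 + 30 + 31 + 30 + 20 = 831.

831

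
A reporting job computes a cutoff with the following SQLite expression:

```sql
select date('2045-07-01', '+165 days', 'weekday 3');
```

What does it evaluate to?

Applying '+165 days' to 2045-07-01: counting 165 days forward gives 2045-12-13.
`weekday 3` advances to the next Wednesday; 2045-12-13 is already a Wednesday, so it stays at 2045-12-13.

2045-12-13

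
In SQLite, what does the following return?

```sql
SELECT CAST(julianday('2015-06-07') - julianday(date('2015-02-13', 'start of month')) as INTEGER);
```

126

`start of month` rewinds 2015-02-13 to 2015-02-01.
27 days remain in February 2015 after the 1st (28 − 1).
March 2015: 31 days.
April 2015: 30 days.
May 2015: 31 days.
Then 7 days into June 2015.
Total: 27 + 31 + 30 + 31 + 7 = 126.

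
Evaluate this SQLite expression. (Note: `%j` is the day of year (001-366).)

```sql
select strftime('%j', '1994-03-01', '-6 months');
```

244

First apply '-6 months': 1994-03-01 → 1993-09-01.
Day-of-year for 1993-09-01: days since 1993-01-01 inclusive = 244, zero-padded to 244.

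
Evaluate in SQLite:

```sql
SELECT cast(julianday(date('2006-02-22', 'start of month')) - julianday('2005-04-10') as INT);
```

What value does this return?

`start of month` rewinds 2006-02-22 to 2006-02-01.
20 days remain in April 2005 after the 10th (30 − 10).
Full months from May 2005 through January 2006 contribute their day counts.
Then 1 day into February 2006.
Total: 20 + 31 + 30 + 31 + 31 + 30 + 31 + 30 + 31 + 31 + 1 = 297.

297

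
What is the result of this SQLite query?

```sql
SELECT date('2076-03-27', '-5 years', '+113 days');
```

Adding -5 years to 2076-03-27 gives 2071-03-27.
Applying '+113 days' to 2071-03-27: counting 113 days forward gives 2071-07-18.

2071-07-18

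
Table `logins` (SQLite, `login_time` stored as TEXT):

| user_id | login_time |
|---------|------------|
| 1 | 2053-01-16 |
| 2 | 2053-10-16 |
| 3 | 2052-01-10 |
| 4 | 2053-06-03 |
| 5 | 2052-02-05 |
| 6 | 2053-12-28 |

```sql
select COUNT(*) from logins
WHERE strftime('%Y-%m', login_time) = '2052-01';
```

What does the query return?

Rows with year-month 2052-01: 2052-01-10 → 1.

1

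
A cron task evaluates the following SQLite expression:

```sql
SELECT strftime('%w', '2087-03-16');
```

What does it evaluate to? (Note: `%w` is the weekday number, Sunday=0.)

2087-03-16 is a Sunday; with Sunday=0 that is 0.

0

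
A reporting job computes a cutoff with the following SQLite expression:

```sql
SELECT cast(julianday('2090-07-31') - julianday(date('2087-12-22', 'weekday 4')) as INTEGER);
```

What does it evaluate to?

`weekday 4` advances to the next Thursday; 2087-12-22 is a Monday, so it moves forward to 2087-12-25.
6 days remain in December 2087 after the 25th (31 − 25).
Full months from January 2088 through June 2090 contribute their day counts.
Then 31 days into July 2090.
Total: 6 + 31 + 29 + 31 + 30 + 31 + 30 + 31 + 31 + 30 + 31 + 30 + 31 + 31 + 28 + 31 + 30 + 31 + 30 + 31 + 31 + 30 + 31 + 30 + 31 + 31 + 28 + 31 + 30 + 31 + 30 + 31 = 949.

949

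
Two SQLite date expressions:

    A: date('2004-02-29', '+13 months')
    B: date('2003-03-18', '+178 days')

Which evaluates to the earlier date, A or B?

A = 2005-03-29.
B = 2003-09-12.
B is earlier.

B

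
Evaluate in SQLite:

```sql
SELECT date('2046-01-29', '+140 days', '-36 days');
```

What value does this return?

Applying '+140 days' to 2046-01-29: counting 140 days forward gives 2046-06-18.
Going back 18 days from 2046-06-18 reaches 2046-05-31 (last day of May, 31 days).
Going back 18 days within May lands on 2046-05-13.

2046-05-13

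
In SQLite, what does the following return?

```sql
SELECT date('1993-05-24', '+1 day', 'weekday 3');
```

1993-05-26

Advancing 1 more day within May lands on 1993-05-25.
`weekday 3` advances to the next Wednesday; 1993-05-25 is a Tuesday, so it moves forward to 1993-05-26.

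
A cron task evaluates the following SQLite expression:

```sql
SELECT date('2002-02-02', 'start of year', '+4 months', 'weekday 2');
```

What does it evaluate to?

2002-05-07

`start of year` rewinds 2002-02-02 to 2002-01-01.
Adding +4 months to 2002-01-01 gives 2002-05-01.
`weekday 2` advances to the next Tuesday; 2002-05-01 is a Wednesday, so it moves forward to 2002-05-07.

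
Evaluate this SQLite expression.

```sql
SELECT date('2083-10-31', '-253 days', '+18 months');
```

Applying '-253 days' to 2083-10-31: counting 253 days back gives 2083-02-20.
Adding +18 months to 2083-02-20 gives 2084-08-20.

2084-08-20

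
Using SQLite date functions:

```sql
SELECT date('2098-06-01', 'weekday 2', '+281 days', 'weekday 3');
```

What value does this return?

`weekday 2` advances to the next Tuesday; 2098-06-01 is a Sunday, so it moves forward to 2098-06-03.
Applying '+281 days' to 2098-06-03: counting 281 days forward gives 2099-03-11.
`weekday 3` advances to the next Wednesday; 2099-03-11 is already a Wednesday, so it stays at 2099-03-11.

2099-03-11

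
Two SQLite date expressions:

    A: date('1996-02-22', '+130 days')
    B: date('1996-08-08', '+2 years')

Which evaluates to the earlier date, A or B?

A

A = 1996-07-01.
B = 1998-08-08.
A is earlier.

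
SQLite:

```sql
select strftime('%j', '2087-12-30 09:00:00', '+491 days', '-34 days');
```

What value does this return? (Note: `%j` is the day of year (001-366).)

First apply '+491 days', '-34 days': 2087-12-30 09:00:00 → 2089-03-31 09:00:00.
Day-of-year for 2089-03-31: days since 2089-01-01 inclusive = 90, zero-padded to 090.

090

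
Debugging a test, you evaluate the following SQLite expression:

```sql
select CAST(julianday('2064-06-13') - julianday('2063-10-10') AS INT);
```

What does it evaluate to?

21 days remain in October 2063 after the 10th (31 − 10).
Full months from November 2063 through May 2064 contribute their day counts.
Then 13 days into June 2064.
Total: 21 + 30 + 31 + 31 + 29 + 31 + 30 + 31 + 13 = 247.

247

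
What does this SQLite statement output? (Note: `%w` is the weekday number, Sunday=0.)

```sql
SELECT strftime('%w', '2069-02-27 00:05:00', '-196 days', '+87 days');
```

6

First apply '-196 days', '+87 days': 2069-02-27 00:05:00 → 2068-11-10 00:05:00.
2068-11-10 is a Saturday; with Sunday=0 that is 6.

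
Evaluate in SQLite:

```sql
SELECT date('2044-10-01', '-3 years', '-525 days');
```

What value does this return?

2040-04-24

Adding -3 years to 2044-10-01 gives 2041-10-01.
Applying '-525 days' to 2041-10-01: counting 525 days back gives 2040-04-24.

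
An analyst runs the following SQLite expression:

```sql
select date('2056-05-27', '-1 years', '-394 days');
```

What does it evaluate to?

2054-04-28

Adding -1 year to 2056-05-27 gives 2055-05-27.
Applying '-394 days' to 2055-05-27: counting 394 days back gives 2054-04-28.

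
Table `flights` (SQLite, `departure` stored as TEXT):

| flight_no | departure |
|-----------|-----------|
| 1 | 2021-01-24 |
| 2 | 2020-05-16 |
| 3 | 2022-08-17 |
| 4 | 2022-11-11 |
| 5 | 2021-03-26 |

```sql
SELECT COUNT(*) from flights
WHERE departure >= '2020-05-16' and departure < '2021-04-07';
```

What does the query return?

3

Rows in [2020-05-16, 2021-04-07): 2021-01-24, 2020-05-16, 2021-03-26 → 3 rows.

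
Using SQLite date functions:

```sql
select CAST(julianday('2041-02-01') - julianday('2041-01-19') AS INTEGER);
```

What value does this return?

12 days remain in January 2041 after the 19th (31 − 19).
Then 1 day into February 2041.
Total: 12 + 1 = 13.

13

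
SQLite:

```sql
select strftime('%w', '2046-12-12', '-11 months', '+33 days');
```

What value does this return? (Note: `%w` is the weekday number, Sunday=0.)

3

First apply '-11 months', '+33 days': 2046-12-12 → 2046-02-14.
2046-02-14 is a Wednesday; with Sunday=0 that is 3.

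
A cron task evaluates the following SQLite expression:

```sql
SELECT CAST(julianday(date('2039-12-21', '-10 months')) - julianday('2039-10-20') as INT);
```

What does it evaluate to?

Adding -10 months to 2039-12-21 gives 2039-02-21.
7 days remain in February 2039 after the 21st (28 − 21).
Full months from March 2039 through September 2039 contribute their day counts.
Then 20 days into October 2039.
Total: 7 + 31 + 30 + 31 + 30 + 31 + 31 + 30 + 20 = 241.
The subtraction is earlier − later, so the result is −241 → -241.

-241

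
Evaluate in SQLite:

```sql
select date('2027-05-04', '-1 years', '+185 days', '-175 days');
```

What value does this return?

Adding -1 year to 2027-05-04 gives 2026-05-04.
Applying '+185 days' to 2026-05-04: counting 185 days forward gives 2026-11-05.
Applying '-175 days' to 2026-11-05: counting 175 days back gives 2026-05-14.

2026-05-14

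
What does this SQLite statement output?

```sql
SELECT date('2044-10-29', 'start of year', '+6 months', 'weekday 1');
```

`start of year` rewinds 2044-10-29 to 2044-01-01.
Adding +6 months to 2044-01-01 gives 2044-07-01.
`weekday 1` advances to the next Monday; 2044-07-01 is a Friday, so it moves forward to 2044-07-04.

2044-07-04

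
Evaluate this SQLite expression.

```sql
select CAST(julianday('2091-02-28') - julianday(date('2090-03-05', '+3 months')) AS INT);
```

Adding +3 months to 2090-03-05 gives 2090-06-05.
25 days remain in June 2090 after the 5th (30 − 5).
Full months from July 2090 through January 2091 contribute their day counts.
Then 28 days into February 2091.
Total: 25 + 31 + 31 + 30 + 31 + 30 + 31 + 31 + 28 = 268.

268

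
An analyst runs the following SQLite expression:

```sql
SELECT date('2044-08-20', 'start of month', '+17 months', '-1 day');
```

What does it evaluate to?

`start of month` rewinds 2044-08-20 to 2044-08-01.
Adding +17 months to 2044-08-01 gives 2046-01-01.
Going back 1 day from 2046-01-01 reaches 2045-12-31 (last day of December, 31 days).

2045-12-31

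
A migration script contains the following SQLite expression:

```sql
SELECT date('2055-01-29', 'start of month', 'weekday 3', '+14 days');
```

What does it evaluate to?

`start of month` rewinds 2055-01-29 to 2055-01-01.
`weekday 3` advances to the next Wednesday; 2055-01-01 is a Friday, so it moves forward to 2055-01-06.
Advancing 14 more days within January lands on 2055-01-20.

2055-01-20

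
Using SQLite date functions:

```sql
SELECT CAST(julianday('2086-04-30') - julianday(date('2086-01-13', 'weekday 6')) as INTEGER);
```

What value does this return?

101

`weekday 6` advances to the next Saturday; 2086-01-13 is a Sunday, so it moves forward to 2086-01-19.
12 days remain in January 2086 after the 19th (31 − 19).
February 2086: 28 days.
March 2086: 31 days.
Then 30 days into April 2086.
Total: 12 + 28 + 31 + 30 = 101.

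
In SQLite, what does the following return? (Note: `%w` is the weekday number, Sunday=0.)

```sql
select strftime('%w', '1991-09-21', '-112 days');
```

First apply '-112 days': 1991-09-21 → 1991-06-01.
1991-06-01 is a Saturday; with Sunday=0 that is 6.

6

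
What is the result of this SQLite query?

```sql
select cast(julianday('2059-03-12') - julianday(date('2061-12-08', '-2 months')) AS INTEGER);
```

-941

Adding -2 months to 2061-12-08 gives 2061-10-08.
19 days remain in March 2059 after the 12th (31 − 12).
Full months from April 2059 through September 2061 contribute their day counts.
Then 8 days into October 2061.
Total: 19 + 30 + 31 + 30 + 31 + 31 + 30 + 31 + 30 + 31 + 31 + 29 + 31 + 30 + 31 + 30 + 31 + 31 + 30 + 31 + 30 + 31 + 31 + 28 + 31 + 30 + 31 + 30 + 31 + 31 + 30 + 8 = 941.
The subtraction is earlier − later, so the result is −941 → -941.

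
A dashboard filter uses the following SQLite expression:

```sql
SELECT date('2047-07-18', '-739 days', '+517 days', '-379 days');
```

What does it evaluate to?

2045-11-24

Applying '-739 days' to 2047-07-18: counting 739 days back gives 2045-07-09.
Applying '+517 days' to 2045-07-09: counting 517 days forward gives 2046-12-08.
Applying '-379 days' to 2046-12-08: counting 379 days back gives 2045-11-24.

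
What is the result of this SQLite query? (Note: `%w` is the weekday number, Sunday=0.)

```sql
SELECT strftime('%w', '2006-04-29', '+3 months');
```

First apply '+3 months': 2006-04-29 → 2006-07-29.
2006-07-29 is a Saturday; with Sunday=0 that is 6.

6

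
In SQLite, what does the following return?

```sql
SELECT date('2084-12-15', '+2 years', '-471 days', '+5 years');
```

Adding +2 years to 2084-12-15 gives 2086-12-15.
Applying '-471 days' to 2086-12-15: counting 471 days back gives 2085-08-31.
Adding +5 years to 2085-08-31 gives 2090-08-31.

2090-08-31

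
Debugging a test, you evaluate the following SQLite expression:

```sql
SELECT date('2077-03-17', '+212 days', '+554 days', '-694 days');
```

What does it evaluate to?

Applying '+212 days' to 2077-03-17: counting 212 days forward gives 2077-10-15.
Applying '+554 days' to 2077-10-15: counting 554 days forward gives 2079-04-22.
Applying '-694 days' to 2079-04-22: counting 694 days back gives 2077-05-28.

2077-05-28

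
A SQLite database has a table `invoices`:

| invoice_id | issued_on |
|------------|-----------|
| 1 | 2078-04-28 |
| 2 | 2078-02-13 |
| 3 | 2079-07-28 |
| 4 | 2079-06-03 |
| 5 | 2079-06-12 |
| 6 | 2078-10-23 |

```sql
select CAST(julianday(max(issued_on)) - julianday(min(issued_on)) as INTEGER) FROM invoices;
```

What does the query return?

530

MIN = 2078-02-13, MAX = 2079-07-28.
15 days remain in February 2078 after the 13th (28 − 13).
Full months from March 2078 through June 2079 contribute their day counts.
Then 28 days into July 2079.
Total: 15 + 31 + 30 + 31 + 30 + 31 + 31 + 30 + 31 + 30 + 31 + 31 + 28 + 31 + 30 + 31 + 30 + 28 = 530.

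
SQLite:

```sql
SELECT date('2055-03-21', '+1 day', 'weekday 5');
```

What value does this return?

Advancing 1 more day within March lands on 2055-03-22.
`weekday 5` advances to the next Friday; 2055-03-22 is a Monday, so it moves forward to 2055-03-26.

2055-03-26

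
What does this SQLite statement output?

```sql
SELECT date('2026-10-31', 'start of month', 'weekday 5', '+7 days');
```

2026-10-09

`start of month` rewinds 2026-10-31 to 2026-10-01.
`weekday 5` advances to the next Friday; 2026-10-01 is a Thursday, so it moves forward to 2026-10-02.
Advancing 7 more days within October lands on 2026-10-09.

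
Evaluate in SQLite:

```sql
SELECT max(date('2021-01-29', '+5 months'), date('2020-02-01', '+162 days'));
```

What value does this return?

2021-06-29

date('2021-01-29', '+5 months') → 2021-06-29.
date('2020-02-01', '+162 days') → 2020-07-12.
Later of the two is 2021-06-29.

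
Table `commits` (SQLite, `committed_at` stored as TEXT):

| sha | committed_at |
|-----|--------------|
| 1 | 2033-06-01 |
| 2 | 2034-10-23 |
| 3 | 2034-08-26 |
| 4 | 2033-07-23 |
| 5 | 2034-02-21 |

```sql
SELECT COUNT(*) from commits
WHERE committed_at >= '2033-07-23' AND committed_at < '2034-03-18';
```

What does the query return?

2

Rows in [2033-07-23, 2034-03-18): 2033-07-23, 2034-02-21 → 2 rows.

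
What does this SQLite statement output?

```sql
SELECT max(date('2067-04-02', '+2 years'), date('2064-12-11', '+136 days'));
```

2069-04-02

date('2067-04-02', '+2 years') → 2069-04-02.
date('2064-12-11', '+136 days') → 2065-04-26.
Later of the two is 2069-04-02.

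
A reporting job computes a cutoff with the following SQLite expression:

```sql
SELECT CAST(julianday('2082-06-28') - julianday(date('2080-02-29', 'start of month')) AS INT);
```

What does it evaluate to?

`start of month` rewinds 2080-02-29 to 2080-02-01.
28 days remain in February 2080 after the 1st (29 − 1).
Full months from March 2080 through May 2082 contribute their day counts.
Then 28 days into June 2082.
Total: 28 + 31 + 30 + 31 + 30 + 31 + 31 + 30 + 31 + 30 + 31 + 31 + 28 + 31 + 30 + 31 + 30 + 31 + 31 + 30 + 31 + 30 + 31 + 31 + 28 + 31 + 30 + 31 + 28 = 878.

878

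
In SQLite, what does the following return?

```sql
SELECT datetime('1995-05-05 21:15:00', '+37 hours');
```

1995-05-07 10:15:00

+37 hours from 1995-05-05 21:15:00 is 1995-05-07 10:15:00 (crosses midnight).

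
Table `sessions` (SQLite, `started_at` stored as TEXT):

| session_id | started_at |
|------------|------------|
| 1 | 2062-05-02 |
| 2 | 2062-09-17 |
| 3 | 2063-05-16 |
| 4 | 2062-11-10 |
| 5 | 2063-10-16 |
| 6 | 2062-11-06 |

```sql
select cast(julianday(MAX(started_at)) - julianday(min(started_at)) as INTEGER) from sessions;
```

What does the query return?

MIN = 2062-05-02, MAX = 2063-10-16.
29 days remain in May 2062 after the 2nd (31 − 2).
Full months from June 2062 through September 2063 contribute their day counts.
Then 16 days into October 2063.
Total: 29 + 30 + 31 + 31 + 30 + 31 + 30 + 31 + 31 + 28 + 31 + 30 + 31 + 30 + 31 + 31 + 30 + 16 = 532.

532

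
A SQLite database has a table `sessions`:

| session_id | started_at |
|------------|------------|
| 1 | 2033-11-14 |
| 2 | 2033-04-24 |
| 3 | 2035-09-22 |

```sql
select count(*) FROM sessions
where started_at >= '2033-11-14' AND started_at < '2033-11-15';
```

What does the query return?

Rows in [2033-11-14, 2033-11-15): 2033-11-14 → 1 row.

1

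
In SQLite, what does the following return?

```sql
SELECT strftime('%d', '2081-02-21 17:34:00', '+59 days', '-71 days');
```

First apply '+59 days', '-71 days': 2081-02-21 17:34:00 → 2081-02-09 17:34:00.
`%d` extracts the 2-digit day of month: 09.

09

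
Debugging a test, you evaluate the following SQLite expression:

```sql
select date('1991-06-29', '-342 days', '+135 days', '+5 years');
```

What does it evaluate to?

1995-12-04

Applying '-342 days' to 1991-06-29: counting 342 days back gives 1990-07-22.
Applying '+135 days' to 1990-07-22: counting 135 days forward gives 1990-12-04.
Adding +5 years to 1990-12-04 gives 1995-12-04.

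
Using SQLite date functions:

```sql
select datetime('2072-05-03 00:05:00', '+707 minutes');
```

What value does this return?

707 minutes = 11h 47m; +707 minutes from 2072-05-03 00:05:00 is 2072-05-03 11:52:00.

2072-05-03 11:52:00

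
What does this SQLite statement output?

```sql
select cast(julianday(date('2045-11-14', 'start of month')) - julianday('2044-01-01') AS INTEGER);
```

670

`start of month` rewinds 2045-11-14 to 2045-11-01.
30 days remain in January 2044 after the 1st (31 − 1).
Full months from February 2044 through October 2045 contribute their day counts.
Then 1 day into November 2045.
Total: 30 + 29 + 31 + 30 + 31 + 30 + 31 + 31 + 30 + 31 + 30 + 31 + 31 + 28 + 31 + 30 + 31 + 30 + 31 + 31 + 30 + 31 + 1 = 670.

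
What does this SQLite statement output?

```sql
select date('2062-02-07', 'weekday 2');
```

`weekday 2` advances to the next Tuesday; 2062-02-07 is already a Tuesday, so it stays at 2062-02-07.

2062-02-07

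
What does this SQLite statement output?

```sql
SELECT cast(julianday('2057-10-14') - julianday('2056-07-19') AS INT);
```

12 days remain in July 2056 after the 19th (31 − 19).
Full months from August 2056 through September 2057 contribute their day counts.
Then 14 days into October 2057.
Total: 12 + 31 + 30 + 31 + 30 + 31 + 31 + 28 + 31 + 30 + 31 + 30 + 31 + 31 + 30 + 14 = 452.

452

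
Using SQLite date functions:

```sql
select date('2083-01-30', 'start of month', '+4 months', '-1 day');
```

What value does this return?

`start of month` rewinds 2083-01-30 to 2083-01-01.
Adding +4 months to 2083-01-01 gives 2083-05-01.
Going back 1 day from 2083-05-01 reaches 2083-04-30 (last day of April, 30 days).

2083-04-30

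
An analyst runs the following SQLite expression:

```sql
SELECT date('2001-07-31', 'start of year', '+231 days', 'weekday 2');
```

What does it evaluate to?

2001-08-21

`start of year` rewinds 2001-07-31 to 2001-01-01.
Applying '+231 days' to 2001-01-01: counting 231 days forward gives 2001-08-20.
`weekday 2` advances to the next Tuesday; 2001-08-20 is a Monday, so it moves forward to 2001-08-21.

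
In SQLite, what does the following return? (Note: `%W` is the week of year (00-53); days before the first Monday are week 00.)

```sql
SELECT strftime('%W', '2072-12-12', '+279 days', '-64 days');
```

28

First apply '+279 days', '-64 days': 2072-12-12 → 2073-07-15.
2073-07-15 is a Saturday. SQLite's %W counts Mondays since the year started; the result is 28.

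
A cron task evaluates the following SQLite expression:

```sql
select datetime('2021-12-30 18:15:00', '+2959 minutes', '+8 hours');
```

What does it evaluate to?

2959 minutes = 49h 19m; +2959 minutes from 2021-12-30 18:15:00 is 2022-01-01 19:34:00 (crosses midnight).
+8 hours from 2022-01-01 19:34:00 is 2022-01-02 03:34:00 (crosses midnight).

2022-01-02 03:34:00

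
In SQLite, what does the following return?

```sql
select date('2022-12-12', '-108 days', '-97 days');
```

2022-05-21

Applying '-108 days' to 2022-12-12: counting 108 days back gives 2022-08-26.
Applying '-97 days' to 2022-08-26: counting 97 days back gives 2022-05-21.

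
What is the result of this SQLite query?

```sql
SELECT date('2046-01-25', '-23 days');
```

2046-01-02

Going back 23 days within January lands on 2046-01-02.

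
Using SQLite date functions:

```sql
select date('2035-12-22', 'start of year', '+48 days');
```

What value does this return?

`start of year` rewinds 2035-12-22 to 2035-01-01.
Applying '+48 days' to 2035-01-01: counting 48 days forward gives 2035-02-18.

2035-02-18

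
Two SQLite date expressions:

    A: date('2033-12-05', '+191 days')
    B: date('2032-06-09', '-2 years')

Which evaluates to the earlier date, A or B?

A = 2034-06-14.
B = 2030-06-09.
B is earlier.

B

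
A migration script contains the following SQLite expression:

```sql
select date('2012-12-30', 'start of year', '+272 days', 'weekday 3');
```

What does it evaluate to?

2012-10-03

`start of year` rewinds 2012-12-30 to 2012-01-01.
Applying '+272 days' to 2012-01-01: counting 272 days forward gives 2012-09-29.
`weekday 3` advances to the next Wednesday; 2012-09-29 is a Saturday, so it moves forward to 2012-10-03.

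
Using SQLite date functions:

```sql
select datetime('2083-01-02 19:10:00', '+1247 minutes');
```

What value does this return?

2083-01-03 15:57:00

1247 minutes = 20h 47m; +1247 minutes from 2083-01-02 19:10:00 is 2083-01-03 15:57:00 (crosses midnight).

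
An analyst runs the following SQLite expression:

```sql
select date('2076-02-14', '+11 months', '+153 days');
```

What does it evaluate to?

Adding +11 months to 2076-02-14 gives 2077-01-14.
Applying '+153 days' to 2077-01-14: counting 153 days forward gives 2077-06-16.

2077-06-16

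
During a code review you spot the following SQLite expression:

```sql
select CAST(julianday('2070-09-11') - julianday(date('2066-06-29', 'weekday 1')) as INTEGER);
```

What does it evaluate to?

1529

`weekday 1` advances to the next Monday; 2066-06-29 is a Tuesday, so it moves forward to 2066-07-05.
26 days remain in July 2066 after the 5th (31 − 5).
Full months from August 2066 through August 2070 contribute their day counts.
Then 11 days into September 2070.
Total: 26 + 31 + 30 + 31 + 30 + 31 + 31 + 28 + 31 + 30 + 31 + 30 + 31 + 31 + 30 + 31 + 30 + 31 + 31 + 29 + 31 + 30 + 31 + 30 + 31 + 31 + 30 + 31 + 30 + 31 + 31 + 28 + 31 + 30 + 31 + 30 + 31 + 31 + 30 + 31 + 30 + 31 + 31 + 28 + 31 + 30 + 31 + 30 + 31 + 31 + 11 = 1529.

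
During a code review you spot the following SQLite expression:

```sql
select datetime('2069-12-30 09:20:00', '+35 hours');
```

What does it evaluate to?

2069-12-31 20:20:00

+35 hours from 2069-12-30 09:20:00 is 2069-12-31 20:20:00 (crosses midnight).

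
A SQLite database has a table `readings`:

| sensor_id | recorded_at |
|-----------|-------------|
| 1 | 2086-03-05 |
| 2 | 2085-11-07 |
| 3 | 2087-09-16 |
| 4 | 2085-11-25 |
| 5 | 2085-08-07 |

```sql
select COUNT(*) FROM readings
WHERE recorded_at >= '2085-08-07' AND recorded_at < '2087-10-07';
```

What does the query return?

5

Rows in [2085-08-07, 2087-10-07): 2086-03-05, 2085-11-07, 2087-09-16, 2085-11-25, 2085-08-07 → 5 rows.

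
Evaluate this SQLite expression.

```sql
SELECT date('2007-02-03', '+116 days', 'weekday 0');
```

2007-06-03

Applying '+116 days' to 2007-02-03: counting 116 days forward gives 2007-05-30.
`weekday 0` advances to the next Sunday; 2007-05-30 is a Wednesday, so it moves forward to 2007-06-03.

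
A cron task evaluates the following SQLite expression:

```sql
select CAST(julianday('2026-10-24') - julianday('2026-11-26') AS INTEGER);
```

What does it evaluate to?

-33

7 days remain in October 2026 after the 24th (31 − 24).
Then 26 days into November 2026.
Total: 7 + 26 = 33.
The subtraction is earlier − later, so the result is −33 → -33.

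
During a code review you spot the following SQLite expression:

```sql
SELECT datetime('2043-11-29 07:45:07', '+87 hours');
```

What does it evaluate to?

2043-12-02 22:45:07

+87 hours from 2043-11-29 07:45:07 is 2043-12-02 22:45:07 (crosses midnight).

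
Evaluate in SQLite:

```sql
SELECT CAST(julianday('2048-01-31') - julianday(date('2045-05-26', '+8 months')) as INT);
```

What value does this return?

735

Adding +8 months to 2045-05-26 gives 2046-01-26.
5 days remain in January 2046 after the 26th (31 − 26).
Full months from February 2046 through December 2047 contribute their day counts.
Then 31 days into January 2048.
Total: 5 + 28 + 31 + 30 + 31 + 30 + 31 + 31 + 30 + 31 + 30 + 31 + 31 + 28 + 31 + 30 + 31 + 30 + 31 + 31 + 30 + 31 + 30 + 31 + 31 = 735.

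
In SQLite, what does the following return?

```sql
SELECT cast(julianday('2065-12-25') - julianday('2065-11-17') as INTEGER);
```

13 days remain in November 2065 after the 17th (30 − 17).
Then 25 days into December 2065.
Total: 13 + 25 = 38.

38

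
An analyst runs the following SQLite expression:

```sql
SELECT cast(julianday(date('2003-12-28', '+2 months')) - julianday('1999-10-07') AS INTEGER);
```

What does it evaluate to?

1605

Adding +2 months to 2003-12-28 gives 2004-02-28.
24 days remain in October 1999 after the 7th (31 − 7).
Full months from November 1999 through January 2004 contribute their day counts.
Then 28 days into February 2004.
Total: 24 + 30 + 31 + 31 + 29 + 31 + 30 + 31 + 30 + 31 + 31 + 30 + 31 + 30 + 31 + 31 + 28 + 31 + 30 + 31 + 30 + 31 + 31 + 30 + 31 + 30 + 31 + 31 + 28 + 31 + 30 + 31 + 30 + 31 + 31 + 30 + 31 + 30 + 31 + 31 + 28 + 31 + 30 + 31 + 30 + 31 + 31 + 30 + 31 + 30 + 31 + 31 + 28 = 1605.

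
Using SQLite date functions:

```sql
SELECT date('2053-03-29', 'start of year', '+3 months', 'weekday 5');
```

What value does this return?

`start of year` rewinds 2053-03-29 to 2053-01-01.
Adding +3 months to 2053-01-01 gives 2053-04-01.
`weekday 5` advances to the next Friday; 2053-04-01 is a Tuesday, so it moves forward to 2053-04-04.

2053-04-04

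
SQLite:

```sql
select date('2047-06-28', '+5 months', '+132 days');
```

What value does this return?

2048-04-08

Adding +5 months to 2047-06-28 gives 2047-11-28.
Applying '+132 days' to 2047-11-28: counting 132 days forward gives 2048-04-08.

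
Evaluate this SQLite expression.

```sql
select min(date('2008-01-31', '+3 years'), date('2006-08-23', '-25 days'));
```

date('2008-01-31', '+3 years') → 2011-01-31.
date('2006-08-23', '-25 days') → 2006-07-29.
Earlier of the two is 2006-07-29.

2006-07-29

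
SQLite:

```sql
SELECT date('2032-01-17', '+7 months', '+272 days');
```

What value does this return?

Adding +7 months to 2032-01-17 gives 2032-08-17.
Applying '+272 days' to 2032-08-17: counting 272 days forward gives 2033-05-16.

2033-05-16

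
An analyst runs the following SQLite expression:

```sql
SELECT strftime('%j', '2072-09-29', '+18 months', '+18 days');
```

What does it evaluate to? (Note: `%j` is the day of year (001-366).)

106

First apply '+18 months', '+18 days': 2072-09-29 → 2074-04-16.
Day-of-year for 2074-04-16: days since 2074-01-01 inclusive = 106, zero-padded to 106.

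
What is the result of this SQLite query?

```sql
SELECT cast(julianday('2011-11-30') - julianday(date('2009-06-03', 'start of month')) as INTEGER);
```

`start of month` rewinds 2009-06-03 to 2009-06-01.
29 days remain in June 2009 after the 1st (30 − 1).
Full months from July 2009 through October 2011 contribute their day counts.
Then 30 days into November 2011.
Total: 29 + 31 + 31 + 30 + 31 + 30 + 31 + 31 + 28 + 31 + 30 + 31 + 30 + 31 + 31 + 30 + 31 + 30 + 31 + 31 + 28 + 31 + 30 + 31 + 30 + 31 + 31 + 30 + 31 + 30 = 912.

912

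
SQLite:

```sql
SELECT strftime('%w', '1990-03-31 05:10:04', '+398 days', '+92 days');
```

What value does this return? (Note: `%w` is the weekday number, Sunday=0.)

6

First apply '+398 days', '+92 days': 1990-03-31 05:10:04 → 1991-08-03 05:10:04.
1991-08-03 is a Saturday; with Sunday=0 that is 6.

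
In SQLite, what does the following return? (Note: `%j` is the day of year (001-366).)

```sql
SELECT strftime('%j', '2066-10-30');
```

303

Day-of-year for 2066-10-30: days since 2066-01-01 inclusive = 303, zero-padded to 303.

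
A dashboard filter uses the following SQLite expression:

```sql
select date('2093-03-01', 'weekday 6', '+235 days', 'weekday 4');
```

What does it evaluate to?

`weekday 6` advances to the next Saturday; 2093-03-01 is a Sunday, so it moves forward to 2093-03-07.
Applying '+235 days' to 2093-03-07: counting 235 days forward gives 2093-10-28.
`weekday 4` advances to the next Thursday; 2093-10-28 is a Wednesday, so it moves forward to 2093-10-29.

2093-10-29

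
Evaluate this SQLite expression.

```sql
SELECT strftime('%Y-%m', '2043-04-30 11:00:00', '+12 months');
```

2044-04

First apply '+12 months': 2043-04-30 11:00:00 → 2044-04-30 11:00:00.
`%Y-%m` extracts the year-month: 2044-04.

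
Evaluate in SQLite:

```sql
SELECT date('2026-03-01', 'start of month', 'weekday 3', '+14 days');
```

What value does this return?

`start of month` rewinds 2026-03-01 to 2026-03-01.
`weekday 3` advances to the next Wednesday; 2026-03-01 is a Sunday, so it moves forward to 2026-03-04.
Advancing 14 more days within March lands on 2026-03-18.

2026-03-18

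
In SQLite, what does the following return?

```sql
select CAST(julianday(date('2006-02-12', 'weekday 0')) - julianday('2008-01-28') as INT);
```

`weekday 0` advances to the next Sunday; 2006-02-12 is already a Sunday, so it stays at 2006-02-12.
16 days remain in February 2006 after the 12th (28 − 12).
Full months from March 2006 through December 2007 contribute their day counts.
Then 28 days into January 2008.
Total: 16 + 31 + 30 + 31 + 30 + 31 + 31 + 30 + 31 + 30 + 31 + 31 + 28 + 31 + 30 + 31 + 30 + 31 + 31 + 30 + 31 + 30 + 31 + 28 = 715.
The subtraction is earlier − later, so the result is −715 → -715.

-715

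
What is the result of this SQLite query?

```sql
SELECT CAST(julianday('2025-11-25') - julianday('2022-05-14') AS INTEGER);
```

1291

17 days remain in May 2022 after the 14th (31 − 14).
Full months from June 2022 through October 2025 contribute their day counts.
Then 25 days into November 2025.
Total: 17 + 30 + 31 + 31 + 30 + 31 + 30 + 31 + 31 + 28 + 31 + 30 + 31 + 30 + 31 + 31 + 30 + 31 + 30 + 31 + 31 + 29 + 31 + 30 + 31 + 30 + 31 + 31 + 30 + 31 + 30 + 31 + 31 + 28 + 31 + 30 + 31 + 30 + 31 + 31 + 30 + 31 + 25 = 1291.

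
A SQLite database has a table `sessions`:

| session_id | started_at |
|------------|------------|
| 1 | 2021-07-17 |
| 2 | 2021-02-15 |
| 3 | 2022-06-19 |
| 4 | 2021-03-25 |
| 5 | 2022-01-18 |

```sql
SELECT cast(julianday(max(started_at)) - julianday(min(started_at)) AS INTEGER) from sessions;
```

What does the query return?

489

MIN = 2021-02-15, MAX = 2022-06-19.
13 days remain in February 2021 after the 15th (28 − 15).
Full months from March 2021 through May 2022 contribute their day counts.
Then 19 days into June 2022.
Total: 13 + 31 + 30 + 31 + 30 + 31 + 31 + 30 + 31 + 30 + 31 + 31 + 28 + 31 + 30 + 31 + 19 = 489.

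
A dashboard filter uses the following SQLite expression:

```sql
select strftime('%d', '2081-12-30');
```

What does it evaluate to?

30

`%d` extracts the 2-digit day of month: 30.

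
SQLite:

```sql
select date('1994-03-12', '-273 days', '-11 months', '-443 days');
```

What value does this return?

1991-04-26

Applying '-273 days' to 1994-03-12: counting 273 days back gives 1993-06-12.
Adding -11 months to 1993-06-12 gives 1992-07-12.
Applying '-443 days' to 1992-07-12: counting 443 days back gives 1991-04-26.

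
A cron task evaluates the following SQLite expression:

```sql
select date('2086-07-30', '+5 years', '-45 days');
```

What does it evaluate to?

Adding +5 years to 2086-07-30 gives 2091-07-30.
Applying '-45 days' to 2091-07-30: counting 45 days back gives 2091-06-15.

2091-06-15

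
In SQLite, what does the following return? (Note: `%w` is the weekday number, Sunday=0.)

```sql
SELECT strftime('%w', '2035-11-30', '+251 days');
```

First apply '+251 days': 2035-11-30 → 2036-08-07.
2036-08-07 is a Thursday; with Sunday=0 that is 4.

4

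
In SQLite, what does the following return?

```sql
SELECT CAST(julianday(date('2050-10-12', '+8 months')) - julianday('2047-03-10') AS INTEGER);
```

1555

Adding +8 months to 2050-10-12 gives 2051-06-12.
21 days remain in March 2047 after the 10th (31 − 10).
Full months from April 2047 through May 2051 contribute their day counts.
Then 12 days into June 2051.
Total: 21 + 30 + 31 + 30 + 31 + 31 + 30 + 31 + 30 + 31 + 31 + 29 + 31 + 30 + 31 + 30 + 31 + 31 + 30 + 31 + 30 + 31 + 31 + 28 + 31 + 30 + 31 + 30 + 31 + 31 + 30 + 31 + 30 + 31 + 31 + 28 + 31 + 30 + 31 + 30 + 31 + 31 + 30 + 31 + 30 + 31 + 31 + 28 + 31 + 30 + 31 + 12 = 1555.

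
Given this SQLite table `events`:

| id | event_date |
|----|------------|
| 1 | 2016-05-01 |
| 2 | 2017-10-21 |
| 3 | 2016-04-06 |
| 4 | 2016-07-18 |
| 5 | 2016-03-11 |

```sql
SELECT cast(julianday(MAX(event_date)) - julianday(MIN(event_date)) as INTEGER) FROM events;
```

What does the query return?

589

MIN = 2016-03-11, MAX = 2017-10-21.
20 days remain in March 2016 after the 11th (31 − 11).
Full months from April 2016 through September 2017 contribute their day counts.
Then 21 days into October 2017.
Total: 20 + 30 + 31 + 30 + 31 + 31 + 30 + 31 + 30 + 31 + 31 + 28 + 31 + 30 + 31 + 30 + 31 + 31 + 30 + 21 = 589.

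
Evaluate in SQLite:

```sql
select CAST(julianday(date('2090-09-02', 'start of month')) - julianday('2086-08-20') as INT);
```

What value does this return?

1473

`start of month` rewinds 2090-09-02 to 2090-09-01.
11 days remain in August 2086 after the 20th (31 − 20).
Full months from September 2086 through August 2090 contribute their day counts.
Then 1 day into September 2090.
Total: 11 + 30 + 31 + 30 + 31 + 31 + 28 + 31 + 30 + 31 + 30 + 31 + 31 + 30 + 31 + 30 + 31 + 31 + 29 + 31 + 30 + 31 + 30 + 31 + 31 + 30 + 31 + 30 + 31 + 31 + 28 + 31 + 30 + 31 + 30 + 31 + 31 + 30 + 31 + 30 + 31 + 31 + 28 + 31 + 30 + 31 + 30 + 31 + 31 + 1 = 1473.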